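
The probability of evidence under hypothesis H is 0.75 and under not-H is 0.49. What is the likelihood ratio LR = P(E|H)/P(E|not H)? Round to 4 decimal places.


LR = 0.75 / 0.49
= 1.5306

1.5306


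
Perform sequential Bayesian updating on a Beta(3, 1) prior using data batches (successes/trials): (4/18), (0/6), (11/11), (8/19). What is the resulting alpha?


Accumulate successes: 23
Posterior alpha = prior alpha + sum of successes
= 3 + 23 = 26

26


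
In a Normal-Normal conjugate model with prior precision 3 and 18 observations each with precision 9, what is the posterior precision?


Posterior precision = prior precision + n * observation precision
= 3 + 18 * 9
= 3 + 162 = 165

165


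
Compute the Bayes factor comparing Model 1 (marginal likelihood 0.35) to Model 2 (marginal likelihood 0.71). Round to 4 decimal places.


BF12 = marginal likelihood of M1 / marginal likelihood of M2
= 0.35/0.71
= 0.493

0.493


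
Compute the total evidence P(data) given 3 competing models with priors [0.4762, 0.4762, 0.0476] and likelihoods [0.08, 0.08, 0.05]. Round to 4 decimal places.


Marginal likelihood = sum P(model_i) * P(data|model_i)
Model 1: 0.4762 * 0.08 = 0.0381
Model 2: 0.4762 * 0.08 = 0.0381
Model 3: 0.0476 * 0.05 = 0.0024
Total = 0.0786

0.0786


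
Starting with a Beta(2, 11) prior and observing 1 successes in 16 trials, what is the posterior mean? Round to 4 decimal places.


Posterior parameters: alpha = 2 + 1 = 3
beta = 11 + 15 = 26
Posterior mean = alpha / (alpha + beta) = 3 / 29
= 0.1034

0.1034


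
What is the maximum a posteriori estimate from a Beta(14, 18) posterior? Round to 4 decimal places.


The MAP estimate equals the mode of the distribution.
Mode of Beta(a,b) = (a-1)/(a+b-2)
= 13/30
= 0.4333

0.4333


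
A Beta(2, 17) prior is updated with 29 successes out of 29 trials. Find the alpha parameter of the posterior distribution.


In the Beta-Binomial conjugate update:
alpha_post = alpha_prior + successes
= 2 + 29
= 31

31


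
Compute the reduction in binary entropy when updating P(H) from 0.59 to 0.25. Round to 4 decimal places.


H_before = -p*log2(p) - (1-p)*log2(1-p) for p=0.59: 0.9765
H_after for p=0.25: 0.8113
Reduction = 0.9765 - 0.8113 = 0.1652

0.1652


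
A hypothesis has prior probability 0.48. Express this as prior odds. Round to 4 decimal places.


Odds = P(H) / P(not H) = 0.48 / 0.52
= 0.9231

0.9231


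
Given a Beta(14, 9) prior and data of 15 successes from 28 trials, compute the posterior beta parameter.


Number of failures = 28 - 15 = 13
Posterior beta = 9 + 13 = 22

22


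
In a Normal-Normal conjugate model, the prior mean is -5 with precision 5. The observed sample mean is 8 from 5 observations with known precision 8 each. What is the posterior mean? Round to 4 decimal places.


Posterior precision = tau0 + n*tau = 5 + 5*8 = 45
Posterior mean = (tau0*mu0 + n*tau*xbar) / posterior_precision
= (5*-5 + 5*8*8) / 45
= 295 / 45 = 6.5556

6.5556


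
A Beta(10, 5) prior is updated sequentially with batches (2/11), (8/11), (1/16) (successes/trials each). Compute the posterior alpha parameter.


Sequential conjugate updating is equivalent to a single batch update.
Total successes across all batches = 11
alpha_posterior = alpha_prior + total_successes = 10 + 11
= 21

21


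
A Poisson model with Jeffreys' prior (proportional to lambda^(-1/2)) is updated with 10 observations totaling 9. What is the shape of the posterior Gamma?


Posterior = Gamma(0.5 + S, n)
= Gamma(0.5 + 9, 10)
Posterior shape = 0.5 + S = 0.5 + 9 = 9.5

9.5


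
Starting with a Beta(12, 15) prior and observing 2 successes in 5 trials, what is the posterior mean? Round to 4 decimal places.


Posterior parameters: alpha = 12 + 2 = 14
beta = 15 + 3 = 18
Posterior mean = alpha / (alpha + beta) = 14 / 32
= 0.4375

0.4375


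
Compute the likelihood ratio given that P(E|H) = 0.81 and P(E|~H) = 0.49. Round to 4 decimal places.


LR = P(E|H) / P(E|~H)
= 0.81 / 0.49 = 1.6531

1.6531


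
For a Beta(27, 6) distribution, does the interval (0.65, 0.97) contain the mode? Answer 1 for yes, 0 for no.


Mode of Beta(a,b) = (a-1)/(a+b-2)
= (27-1)/(27+6-2) = 0.8387
Check: 0.65 <= 0.8387 <= 0.97?
Result: 1

1


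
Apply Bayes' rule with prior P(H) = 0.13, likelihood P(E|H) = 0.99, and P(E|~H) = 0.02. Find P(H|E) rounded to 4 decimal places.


Step 1: Compute marginal P(E) = P(E|H)P(H) + P(E|~H)P(~H)
= 0.99*0.13 + 0.02*0.87 = 0.1461
Step 2: P(H|E) = P(E|H)P(H)/P(E) = 0.1287/0.1461
= 0.8809

0.8809


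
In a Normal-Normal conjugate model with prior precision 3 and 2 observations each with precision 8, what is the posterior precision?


Posterior precision = prior precision + n * observation precision
= 3 + 2 * 8
= 3 + 16 = 19

19


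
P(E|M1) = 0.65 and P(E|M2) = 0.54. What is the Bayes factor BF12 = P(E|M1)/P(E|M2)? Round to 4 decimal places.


Bayes factor BF12 = P(E|M1) / P(E|M2)
= 0.65 / 0.54
= 1.2037

1.2037


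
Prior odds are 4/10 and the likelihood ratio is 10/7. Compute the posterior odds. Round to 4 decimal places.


Posterior odds = prior odds * likelihood ratio
= (4/10) * (10/7)
= 40 / 70
= 0.5714

0.5714


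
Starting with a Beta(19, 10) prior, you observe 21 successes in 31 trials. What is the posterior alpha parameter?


For a Beta-Binomial conjugate model:
Posterior alpha = prior alpha + number of successes
= 19 + 21 = 40

40


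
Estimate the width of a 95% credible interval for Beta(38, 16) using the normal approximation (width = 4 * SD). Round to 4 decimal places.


For Beta(a,b): Var = ab/((a+b)^2(a+b+1))
Var = 0.0038, SD = 0.0616
Approximate 95% CI width = 4 * 0.0616 = 0.2463

0.2463


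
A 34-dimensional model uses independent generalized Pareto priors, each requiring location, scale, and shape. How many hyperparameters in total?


Per parameter: 3 (location, scale, and shape).
Total = 34 * 3 = 102

102


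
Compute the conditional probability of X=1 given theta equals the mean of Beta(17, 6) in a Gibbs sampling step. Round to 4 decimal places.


Mean of Beta(17, 6) = 0.7391
P(X=1 | theta=0.7391) = 0.7391

0.7391


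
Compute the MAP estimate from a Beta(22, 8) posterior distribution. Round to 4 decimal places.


MAP = mode of Beta distribution
= (alpha - 1)/(alpha + beta - 2)
= (22-1)/(22+8-2)
= 21/28 = 0.75

0.75


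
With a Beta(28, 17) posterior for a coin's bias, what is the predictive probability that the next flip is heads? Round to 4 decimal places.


The predictive probability equals the posterior mean.
P(next = heads) = alpha / (alpha + beta)
= 28 / 45 = 0.6222

0.6222


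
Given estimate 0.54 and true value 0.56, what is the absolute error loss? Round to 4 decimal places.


Absolute error = |estimate - true|
= |-0.02| = 0.02

0.02


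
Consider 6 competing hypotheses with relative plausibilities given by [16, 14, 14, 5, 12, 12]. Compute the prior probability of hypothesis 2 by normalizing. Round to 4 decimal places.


Sum of weights = 16 + 14 + 14 + 5 + 12 + 12 = 73
Normalized prior for H2 = 14 / 73
= 0.1918

0.1918


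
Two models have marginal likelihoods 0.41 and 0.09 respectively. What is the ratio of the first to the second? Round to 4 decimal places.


Evidence ratio = 0.41 / 0.09
= 4.5556

4.5556


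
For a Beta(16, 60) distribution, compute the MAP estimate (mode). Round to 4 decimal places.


MAP = mode = (a-1)/(a+b-2)
= (16-1)/(16+60-2)
= 15/74 = 0.2027

0.2027


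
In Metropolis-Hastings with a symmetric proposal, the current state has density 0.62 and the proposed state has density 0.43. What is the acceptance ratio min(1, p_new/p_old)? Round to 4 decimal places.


Ratio = p_new / p_old = 0.43 / 0.62 = 0.6935
Acceptance = min(1, 0.6935) = 0.6935

0.6935


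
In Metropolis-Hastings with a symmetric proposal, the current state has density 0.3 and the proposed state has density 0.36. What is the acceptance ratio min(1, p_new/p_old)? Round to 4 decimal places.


Ratio = p_new / p_old = 0.36 / 0.3 = 1.2
Acceptance = min(1, 1.2) = 1.0

1.0


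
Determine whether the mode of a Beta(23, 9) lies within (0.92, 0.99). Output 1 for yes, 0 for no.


First find the mode: (a-1)/(a+b-2) = 0.7333
Is 0.7333 in (0.92, 0.99)? 0

0


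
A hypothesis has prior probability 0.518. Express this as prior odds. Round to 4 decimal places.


Odds = P(H) / P(not H) = 0.518 / 0.482
= 1.0747

1.0747


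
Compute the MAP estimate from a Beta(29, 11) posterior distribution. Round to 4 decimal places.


MAP = mode of Beta distribution
= (alpha - 1)/(alpha + beta - 2)
= (29-1)/(29+11-2)
= 28/38 = 0.7368

0.7368


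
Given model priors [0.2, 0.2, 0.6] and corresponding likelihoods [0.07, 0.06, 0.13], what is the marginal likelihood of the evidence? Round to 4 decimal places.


P(E) = sum_i P(M_i) P(E|M_i)
= 0.014 + 0.012 + 0.078
= 0.104

0.104


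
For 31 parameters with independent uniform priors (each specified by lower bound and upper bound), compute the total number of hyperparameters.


A uniform prior has 2 hyperparameters per parameter.
Total = 31 * 2 = 62

62


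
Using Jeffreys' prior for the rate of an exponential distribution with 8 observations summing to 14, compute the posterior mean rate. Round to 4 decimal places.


Jeffreys' prior leads to posterior Gamma(8, 14).
Mean = 8/14 = 0.5714

0.5714


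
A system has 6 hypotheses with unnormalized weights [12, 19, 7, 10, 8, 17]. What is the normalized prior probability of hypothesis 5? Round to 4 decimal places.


The normalized prior is the weight divided by the total.
Total weight = 73
P(H5) = 8 / 73 = 0.1096

0.1096


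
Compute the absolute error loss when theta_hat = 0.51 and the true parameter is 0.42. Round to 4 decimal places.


L = |theta_hat - theta_true|
= |0.51 - 0.42| = 0.09

0.09


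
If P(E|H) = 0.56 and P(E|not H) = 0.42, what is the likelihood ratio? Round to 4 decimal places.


Likelihood ratio = P(E|H) / P(E|not H)
= 0.56 / 0.42
= 1.3333

1.3333


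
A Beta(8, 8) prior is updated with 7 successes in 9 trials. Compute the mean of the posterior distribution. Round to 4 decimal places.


After update: Beta(15, 10)
Mean = 15 / (15 + 10) = 15 / 25
= 0.6

0.6


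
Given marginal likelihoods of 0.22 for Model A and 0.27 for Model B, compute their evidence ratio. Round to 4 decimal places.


Ratio = ML(A) / ML(B) = 0.22/0.27
= 0.8148

0.8148


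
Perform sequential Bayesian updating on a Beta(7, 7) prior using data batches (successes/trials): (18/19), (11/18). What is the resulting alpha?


Accumulate successes: 29
Posterior alpha = prior alpha + sum of successes
= 7 + 29 = 36

36


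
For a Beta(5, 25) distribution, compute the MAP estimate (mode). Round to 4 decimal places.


MAP = mode = (a-1)/(a+b-2)
= (5-1)/(5+25-2)
= 4/28 = 0.1429

0.1429


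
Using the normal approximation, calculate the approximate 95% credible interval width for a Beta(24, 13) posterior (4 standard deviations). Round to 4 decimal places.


Var(Beta) = 24*13/(37^2 * 38) = 0.006
SD = 0.0774
Width ~ 4*SD = 0.3098

0.3098


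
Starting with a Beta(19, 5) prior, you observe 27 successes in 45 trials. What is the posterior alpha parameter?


For a Beta-Binomial conjugate model:
Posterior alpha = prior alpha + number of successes
= 19 + 27 = 46

46


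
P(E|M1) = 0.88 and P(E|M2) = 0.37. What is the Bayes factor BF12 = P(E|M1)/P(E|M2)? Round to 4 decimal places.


Bayes factor BF12 = P(E|M1) / P(E|M2)
= 0.88 / 0.37
= 2.3784

2.3784


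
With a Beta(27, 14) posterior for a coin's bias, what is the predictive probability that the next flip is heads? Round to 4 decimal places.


The predictive probability equals the posterior mean.
P(next = heads) = alpha / (alpha + beta)
= 27 / 41 = 0.6585

0.6585


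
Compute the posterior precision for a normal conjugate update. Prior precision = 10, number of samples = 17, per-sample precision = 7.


tau_post = tau_0 + n * tau
= 10 + 17 * 7 = 129

129


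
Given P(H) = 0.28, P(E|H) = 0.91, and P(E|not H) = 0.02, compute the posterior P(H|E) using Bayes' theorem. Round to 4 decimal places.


By Bayes' theorem: P(H|E) = P(E|H)*P(H) / P(E)
P(E) = P(E|H)*P(H) + P(E|not H)*P(not H)
P(E) = 0.91*0.28 + 0.02*0.72 = 0.2692
P(H|E) = 0.91*0.28 / 0.2692 = 0.9465

0.9465


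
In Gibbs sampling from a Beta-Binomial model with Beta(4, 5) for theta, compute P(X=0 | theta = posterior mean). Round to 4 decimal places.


Posterior mean = alpha/(alpha+beta) = 4/9 = 0.4444
P(X=0|theta=mean) = 1 - theta = 0.5556

0.5556


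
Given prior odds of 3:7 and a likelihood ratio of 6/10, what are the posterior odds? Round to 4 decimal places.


Posterior odds = prior odds * LR
Prior odds = 3/7 = 0.4286
LR = 6/10 = 0.6
Posterior odds = 0.4286 * 0.6 = 0.2571

0.2571


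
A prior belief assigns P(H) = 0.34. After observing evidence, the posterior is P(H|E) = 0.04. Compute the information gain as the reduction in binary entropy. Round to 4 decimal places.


H(prior) = -0.34*log2(0.34) - 0.66*log2(0.66)
= 0.9248
H(post) = -0.04*log2(0.04) - 0.96*log2(0.96)
= 0.2423
IG = 0.9248 - 0.2423 = 0.6825

0.6825


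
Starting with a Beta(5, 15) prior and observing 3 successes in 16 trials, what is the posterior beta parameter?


Posterior beta = prior beta + failures
Failures = 16 - 3 = 13
beta_post = 15 + 13 = 28

28


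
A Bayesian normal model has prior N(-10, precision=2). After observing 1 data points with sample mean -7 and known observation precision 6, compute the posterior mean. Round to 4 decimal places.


Posterior mean = (prior_precision * prior_mean + n * data_precision * data_mean) / (prior_precision + n * data_precision)
Numerator = 2*-10 + 1*6*-7 = -62
Denominator = 2 + 1*6 = 8
Posterior mean = -7.75

-7.75


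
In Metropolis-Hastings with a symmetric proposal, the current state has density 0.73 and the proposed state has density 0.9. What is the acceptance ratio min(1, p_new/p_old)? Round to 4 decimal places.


Ratio = p_new / p_old = 0.9 / 0.73 = 1.2329
Acceptance = min(1, 1.2329) = 1.0

1.0


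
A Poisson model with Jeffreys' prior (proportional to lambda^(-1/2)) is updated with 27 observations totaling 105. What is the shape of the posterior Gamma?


Posterior = Gamma(0.5 + S, n)
= Gamma(0.5 + 105, 27)
Posterior shape = 0.5 + S = 0.5 + 105 = 105.5

105.5


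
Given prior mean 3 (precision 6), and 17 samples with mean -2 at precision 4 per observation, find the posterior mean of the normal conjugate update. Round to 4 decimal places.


The posterior mean is a precision-weighted average of prior and data.
Post. prec. = 6 + 68 = 74
Post. mean = (18 + -136)/74 = -118/74 = -1.5946

-1.5946


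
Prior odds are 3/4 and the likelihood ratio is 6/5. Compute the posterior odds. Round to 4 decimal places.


Posterior odds = prior odds * likelihood ratio
= (3/4) * (6/5)
= 18 / 20
= 0.9

0.9


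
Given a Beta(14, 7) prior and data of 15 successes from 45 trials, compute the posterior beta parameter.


Number of failures = 45 - 15 = 30
Posterior beta = 7 + 30 = 37

37


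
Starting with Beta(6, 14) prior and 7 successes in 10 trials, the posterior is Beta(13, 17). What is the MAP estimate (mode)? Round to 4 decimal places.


The mode of Beta(a, b) when a > 1 and b > 1 is (a-1)/(a+b-2)
= (13 - 1) / (13 + 17 - 2)
= 12 / 28
= 0.4286

0.4286


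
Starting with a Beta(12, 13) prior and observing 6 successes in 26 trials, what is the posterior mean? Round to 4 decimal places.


Posterior parameters: alpha = 12 + 6 = 18
beta = 13 + 20 = 33
Posterior mean = alpha / (alpha + beta) = 18 / 51
= 0.3529

0.3529


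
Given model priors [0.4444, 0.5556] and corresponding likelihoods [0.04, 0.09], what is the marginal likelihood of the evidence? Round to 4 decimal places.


P(E) = sum_i P(M_i) P(E|M_i)
= 0.0178 + 0.05
= 0.0678

0.0678


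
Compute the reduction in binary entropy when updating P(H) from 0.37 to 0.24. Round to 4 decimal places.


H_before = -p*log2(p) - (1-p)*log2(1-p) for p=0.37: 0.9507
H_after for p=0.24: 0.795
Reduction = 0.9507 - 0.795 = 0.1556

0.1556


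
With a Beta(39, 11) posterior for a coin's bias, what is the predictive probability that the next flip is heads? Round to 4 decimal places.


The predictive probability equals the posterior mean.
P(next = heads) = alpha / (alpha + beta)
= 39 / 50 = 0.78

0.78


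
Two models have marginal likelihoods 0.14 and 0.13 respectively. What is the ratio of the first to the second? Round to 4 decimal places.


Evidence ratio = 0.14 / 0.13
= 1.0769

1.0769


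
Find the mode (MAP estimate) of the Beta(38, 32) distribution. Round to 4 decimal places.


For Beta(a,b) with a,b > 1:
Mode = (a-1)/(a+b-2) = (38-1)/(70-2)
= 37/68 = 0.5441

0.5441


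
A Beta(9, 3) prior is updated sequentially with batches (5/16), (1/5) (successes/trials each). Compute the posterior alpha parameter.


Sequential conjugate updating is equivalent to a single batch update.
Total successes across all batches = 6
alpha_posterior = alpha_prior + total_successes = 9 + 6
= 15

15


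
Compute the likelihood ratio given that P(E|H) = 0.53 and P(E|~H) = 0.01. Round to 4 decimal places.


LR = P(E|H) / P(E|~H)
= 0.53 / 0.01 = 53.0

53.0


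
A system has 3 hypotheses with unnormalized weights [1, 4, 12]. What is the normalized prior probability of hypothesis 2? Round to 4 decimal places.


The normalized prior is the weight divided by the total.
Total weight = 17
P(H2) = 4 / 17 = 0.2353

0.2353


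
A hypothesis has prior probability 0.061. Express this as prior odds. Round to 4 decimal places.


Odds = P(H) / P(not H) = 0.061 / 0.939
= 0.065

0.065


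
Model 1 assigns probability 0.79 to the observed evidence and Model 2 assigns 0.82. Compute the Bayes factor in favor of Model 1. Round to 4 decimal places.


BF = P(data|M1) / P(data|M2)
= 0.79 / 0.82 = 0.9634

0.9634


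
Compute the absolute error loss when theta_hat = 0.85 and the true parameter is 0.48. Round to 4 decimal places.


L = |theta_hat - theta_true|
= |0.85 - 0.48| = 0.37

0.37


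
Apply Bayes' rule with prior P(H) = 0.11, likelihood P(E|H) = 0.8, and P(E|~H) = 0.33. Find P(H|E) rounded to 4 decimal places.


Step 1: Compute marginal P(E) = P(E|H)P(H) + P(E|~H)P(~H)
= 0.8*0.11 + 0.33*0.89 = 0.3817
Step 2: P(H|E) = P(E|H)P(H)/P(E) = 0.088/0.3817
= 0.2305

0.2305


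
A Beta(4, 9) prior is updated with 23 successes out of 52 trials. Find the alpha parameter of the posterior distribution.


In the Beta-Binomial conjugate update:
alpha_post = alpha_prior + successes
= 4 + 23
= 27

27


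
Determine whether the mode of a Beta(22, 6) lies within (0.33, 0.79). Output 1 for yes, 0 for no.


First find the mode: (a-1)/(a+b-2) = 0.8077
Is 0.8077 in (0.33, 0.79)? 0

0


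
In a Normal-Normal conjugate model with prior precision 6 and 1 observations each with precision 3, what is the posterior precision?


Posterior precision = prior precision + n * observation precision
= 6 + 1 * 3
= 6 + 3 = 9

9


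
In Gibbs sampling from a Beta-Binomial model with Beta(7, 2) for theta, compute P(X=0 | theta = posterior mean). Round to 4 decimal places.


Posterior mean = alpha/(alpha+beta) = 7/9 = 0.7778
P(X=0|theta=mean) = 1 - theta = 0.2222

0.2222


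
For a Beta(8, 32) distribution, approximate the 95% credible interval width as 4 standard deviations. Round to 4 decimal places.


Variance of Beta(a,b) = ab / ((a+b)^2 * (a+b+1))
= 8*32 / ((40)^2 * 41)
= 0.0039
SD = sqrt(0.0039) = 0.0625
Width = 4 * SD = 0.2499

0.2499


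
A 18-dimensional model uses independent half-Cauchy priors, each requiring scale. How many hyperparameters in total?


Per parameter: 1 (scale).
Total = 18 * 1 = 18

18


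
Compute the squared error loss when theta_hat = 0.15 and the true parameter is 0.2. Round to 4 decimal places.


L = (theta_hat - theta_true)^2
= (0.15 - 0.2)^2
= -0.05^2 = 0.0025

0.0025


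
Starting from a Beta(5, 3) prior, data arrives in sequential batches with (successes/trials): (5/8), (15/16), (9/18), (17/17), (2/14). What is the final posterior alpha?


In sequential Bayesian updating, we sum all successes.
Total successes = 48
Final alpha = 5 + 48 = 53

53


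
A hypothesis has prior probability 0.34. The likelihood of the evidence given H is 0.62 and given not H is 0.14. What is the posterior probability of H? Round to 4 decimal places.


Using Bayes' theorem:
P(E) = 0.34 * 0.62 + 0.66 * 0.14
P(E) = 0.3032
P(H|E) = (0.34 * 0.62) / 0.3032 = 0.6953

0.6953


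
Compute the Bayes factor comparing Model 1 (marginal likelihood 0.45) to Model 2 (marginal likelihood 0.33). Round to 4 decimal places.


BF12 = marginal likelihood of M1 / marginal likelihood of M2
= 0.45/0.33
= 1.3636

1.3636


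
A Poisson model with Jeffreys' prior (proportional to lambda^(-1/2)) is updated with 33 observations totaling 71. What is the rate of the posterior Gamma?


Posterior = Gamma(0.5 + S, n)
= Gamma(0.5 + 71, 33)
Posterior rate = 0 + n = 33

33.0


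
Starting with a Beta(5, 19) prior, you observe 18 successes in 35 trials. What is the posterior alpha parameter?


For a Beta-Binomial conjugate model:
Posterior alpha = prior alpha + number of successes
= 5 + 18 = 23

23


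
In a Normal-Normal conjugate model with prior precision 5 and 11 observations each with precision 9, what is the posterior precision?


Posterior precision = prior precision + n * observation precision
= 5 + 11 * 9
= 5 + 99 = 104

104


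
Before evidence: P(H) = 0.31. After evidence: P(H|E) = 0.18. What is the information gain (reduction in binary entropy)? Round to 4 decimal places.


Prior entropy = 0.8932
Posterior entropy = 0.6801
Information gain = 0.8932 - 0.6801 = 0.2131

0.2131


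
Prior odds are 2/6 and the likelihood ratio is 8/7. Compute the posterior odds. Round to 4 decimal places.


Posterior odds = prior odds * likelihood ratio
= (2/6) * (8/7)
= 16 / 42
= 0.381

0.381


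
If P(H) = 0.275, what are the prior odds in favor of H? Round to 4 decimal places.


Prior odds = P(H) / (1 - P(H))
= 0.275 / 0.725
= 0.3793

0.3793


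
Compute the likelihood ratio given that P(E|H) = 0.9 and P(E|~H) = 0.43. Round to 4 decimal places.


LR = P(E|H) / P(E|~H)
= 0.9 / 0.43 = 2.093

2.093


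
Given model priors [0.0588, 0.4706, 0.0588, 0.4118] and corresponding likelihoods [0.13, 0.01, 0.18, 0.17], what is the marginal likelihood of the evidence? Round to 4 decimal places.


P(E) = sum_i P(M_i) P(E|M_i)
= 0.0076 + 0.0047 + 0.0106 + 0.07
= 0.0929

0.0929


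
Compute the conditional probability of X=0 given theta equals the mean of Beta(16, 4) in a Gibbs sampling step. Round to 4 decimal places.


Mean of Beta(16, 4) = 0.8
P(X=0 | theta=0.8) = 0.2

0.2


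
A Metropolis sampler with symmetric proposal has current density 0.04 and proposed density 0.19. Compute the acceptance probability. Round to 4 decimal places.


For symmetric proposals, acceptance = min(1, pi(x*)/pi(x))
= min(1, 0.19/0.04)
= min(1, 4.75) = 1.0

1.0


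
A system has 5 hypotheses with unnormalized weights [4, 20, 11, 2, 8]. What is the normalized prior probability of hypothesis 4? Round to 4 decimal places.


The normalized prior is the weight divided by the total.
Total weight = 45
P(H4) = 2 / 45 = 0.0444

0.0444


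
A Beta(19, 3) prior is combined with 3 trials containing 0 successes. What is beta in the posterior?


In conjugate updating:
beta_posterior = beta_prior + (n - k)
= 3 + (3 - 0)
= 3 + 3 = 6

6


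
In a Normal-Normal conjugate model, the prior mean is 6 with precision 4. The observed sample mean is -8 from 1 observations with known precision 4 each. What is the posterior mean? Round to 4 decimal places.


Posterior precision = tau0 + n*tau = 4 + 1*4 = 8
Posterior mean = (tau0*mu0 + n*tau*xbar) / posterior_precision
= (4*6 + 1*4*-8) / 8
= -8 / 8 = -1.0

-1.0


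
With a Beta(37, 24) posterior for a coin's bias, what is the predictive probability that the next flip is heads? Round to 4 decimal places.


The predictive probability equals the posterior mean.
P(next = heads) = alpha / (alpha + beta)
= 37 / 61 = 0.6066

0.6066


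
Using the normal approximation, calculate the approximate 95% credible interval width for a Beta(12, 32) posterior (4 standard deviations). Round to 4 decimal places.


Var(Beta) = 12*32/(44^2 * 45) = 0.0044
SD = 0.0664
Width ~ 4*SD = 0.2656

0.2656


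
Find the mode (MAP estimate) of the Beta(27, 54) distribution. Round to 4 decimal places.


For Beta(a,b) with a,b > 1:
Mode = (a-1)/(a+b-2) = (27-1)/(81-2)
= 26/79 = 0.3291

0.3291


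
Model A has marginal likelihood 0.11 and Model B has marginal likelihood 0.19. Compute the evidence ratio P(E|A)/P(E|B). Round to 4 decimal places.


Evidence ratio = P(E|A) / P(E|B)
= 0.11 / 0.19
= 0.5789

0.5789


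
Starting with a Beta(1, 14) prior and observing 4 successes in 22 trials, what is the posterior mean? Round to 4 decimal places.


Posterior parameters: alpha = 1 + 4 = 5
beta = 14 + 18 = 32
Posterior mean = alpha / (alpha + beta) = 5 / 37
= 0.1351

0.1351


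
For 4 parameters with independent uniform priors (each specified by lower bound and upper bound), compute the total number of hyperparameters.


A uniform prior has 2 hyperparameters per parameter.
Total = 4 * 2 = 8

8


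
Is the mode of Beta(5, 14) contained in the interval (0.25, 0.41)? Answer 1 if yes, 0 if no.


Mode = (a-1)/(a+b-2) = 4/17 = 0.2353
Interval: (0.25, 0.41)
Contains mode? 0

0


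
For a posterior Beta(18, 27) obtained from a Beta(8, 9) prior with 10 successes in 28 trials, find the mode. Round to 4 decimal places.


Mode = (alpha - 1) / (alpha + beta - 2)
= 17 / 43
= 0.3953

0.3953


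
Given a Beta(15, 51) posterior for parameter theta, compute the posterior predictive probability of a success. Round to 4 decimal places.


For a Beta-Bernoulli model, the predictive probability is the mean:
P(success) = 15/(15+51) = 15/66 = 0.2273

0.2273


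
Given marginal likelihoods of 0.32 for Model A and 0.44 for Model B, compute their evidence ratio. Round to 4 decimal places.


Ratio = ML(A) / ML(B) = 0.32/0.44
= 0.7273

0.7273


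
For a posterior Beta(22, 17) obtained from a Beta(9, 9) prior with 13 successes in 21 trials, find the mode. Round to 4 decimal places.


Mode = (alpha - 1) / (alpha + beta - 2)
= 21 / 37
= 0.5676

0.5676


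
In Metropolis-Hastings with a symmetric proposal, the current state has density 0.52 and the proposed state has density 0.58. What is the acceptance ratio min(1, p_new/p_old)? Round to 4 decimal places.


Ratio = p_new / p_old = 0.58 / 0.52 = 1.1154
Acceptance = min(1, 1.1154) = 1.0

1.0


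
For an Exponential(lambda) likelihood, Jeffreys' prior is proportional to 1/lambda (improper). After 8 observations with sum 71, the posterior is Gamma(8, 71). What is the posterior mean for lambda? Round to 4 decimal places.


Posterior = Gamma(n, sum_x) = Gamma(8, 71)
Posterior mean = shape/rate = 8/71
= 0.1127

0.1127


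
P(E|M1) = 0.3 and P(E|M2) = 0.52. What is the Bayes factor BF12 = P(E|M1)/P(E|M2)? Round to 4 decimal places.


Bayes factor BF12 = P(E|M1) / P(E|M2)
= 0.3 / 0.52
= 0.5769

0.5769


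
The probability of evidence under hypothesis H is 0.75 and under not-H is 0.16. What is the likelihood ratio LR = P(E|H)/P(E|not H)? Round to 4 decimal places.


LR = 0.75 / 0.16
= 4.6875

4.6875


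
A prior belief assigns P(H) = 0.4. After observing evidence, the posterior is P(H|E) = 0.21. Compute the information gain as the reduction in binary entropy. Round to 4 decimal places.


H(prior) = -0.4*log2(0.4) - 0.6*log2(0.6)
= 0.971
H(post) = -0.21*log2(0.21) - 0.79*log2(0.79)
= 0.7415
IG = 0.971 - 0.7415 = 0.2295

0.2295


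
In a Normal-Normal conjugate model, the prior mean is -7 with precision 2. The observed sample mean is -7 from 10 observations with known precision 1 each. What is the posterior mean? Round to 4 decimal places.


Posterior precision = tau0 + n*tau = 2 + 10*1 = 12
Posterior mean = (tau0*mu0 + n*tau*xbar) / posterior_precision
= (2*-7 + 10*1*-7) / 12
= -84 / 12 = -7.0

-7.0


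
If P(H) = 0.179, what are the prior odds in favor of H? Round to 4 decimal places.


Prior odds = P(H) / (1 - P(H))
= 0.179 / 0.821
= 0.218

0.218


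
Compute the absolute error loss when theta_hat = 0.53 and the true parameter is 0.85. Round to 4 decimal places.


L = |theta_hat - theta_true|
= |0.53 - 0.85| = 0.32

0.32


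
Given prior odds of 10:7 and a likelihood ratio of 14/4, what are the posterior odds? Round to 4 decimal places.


Posterior odds = prior odds * LR
Prior odds = 10/7 = 1.4286
LR = 14/4 = 3.5
Posterior odds = 1.4286 * 3.5 = 5.0

5.0


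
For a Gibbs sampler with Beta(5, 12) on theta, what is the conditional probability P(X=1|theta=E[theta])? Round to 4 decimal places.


E[theta] = 5/(5+12) = 0.2941
P(X=1|theta) = theta = 0.2941

0.2941


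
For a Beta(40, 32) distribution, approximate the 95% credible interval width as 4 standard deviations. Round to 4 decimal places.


Variance of Beta(a,b) = ab / ((a+b)^2 * (a+b+1))
= 40*32 / ((72)^2 * 73)
= 0.0034
SD = sqrt(0.0034) = 0.0582
Width = 4 * SD = 0.2326

0.2326


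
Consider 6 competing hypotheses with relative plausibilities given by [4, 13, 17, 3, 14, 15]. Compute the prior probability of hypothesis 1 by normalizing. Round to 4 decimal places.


Sum of weights = 4 + 13 + 17 + 3 + 14 + 15 = 66
Normalized prior for H1 = 4 / 66
= 0.0606

0.0606


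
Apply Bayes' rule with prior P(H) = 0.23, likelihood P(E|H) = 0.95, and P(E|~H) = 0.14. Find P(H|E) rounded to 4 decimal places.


Step 1: Compute marginal P(E) = P(E|H)P(H) + P(E|~H)P(~H)
= 0.95*0.23 + 0.14*0.77 = 0.3263
Step 2: P(H|E) = P(E|H)P(H)/P(E) = 0.2185/0.3263
= 0.6696

0.6696


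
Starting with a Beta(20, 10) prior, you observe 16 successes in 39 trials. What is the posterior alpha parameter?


For a Beta-Binomial conjugate model:
Posterior alpha = prior alpha + number of successes
= 20 + 16 = 36

36


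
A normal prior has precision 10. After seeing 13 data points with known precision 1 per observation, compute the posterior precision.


In the conjugate normal model, precisions add:
tau_posterior = tau_prior + n * tau_data
= 10 + 13*1 = 23

23


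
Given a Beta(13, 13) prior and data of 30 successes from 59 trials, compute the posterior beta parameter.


Number of failures = 59 - 30 = 29
Posterior beta = 13 + 29 = 42

42


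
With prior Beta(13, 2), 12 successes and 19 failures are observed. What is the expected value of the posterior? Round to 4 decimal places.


Posterior = Beta(25, 21)
E[theta] = alpha/(alpha+beta)
= 25/46 = 0.5435

0.5435


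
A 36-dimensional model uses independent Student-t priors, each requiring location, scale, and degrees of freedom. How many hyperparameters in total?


Per parameter: 3 (location, scale, and degrees of freedom).
Total = 36 * 3 = 108

108


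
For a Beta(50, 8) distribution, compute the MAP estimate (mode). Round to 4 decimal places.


MAP = mode = (a-1)/(a+b-2)
= (50-1)/(50+8-2)
= 49/56 = 0.875

0.875


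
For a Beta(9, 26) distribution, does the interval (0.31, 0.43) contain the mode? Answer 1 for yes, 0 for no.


Mode of Beta(a,b) = (a-1)/(a+b-2)
= (9-1)/(9+26-2) = 0.2424
Check: 0.31 <= 0.2424 <= 0.43?
Result: 0

0


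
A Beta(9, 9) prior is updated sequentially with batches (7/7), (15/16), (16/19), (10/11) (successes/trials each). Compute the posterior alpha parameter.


Sequential conjugate updating is equivalent to a single batch update.
Total successes across all batches = 48
alpha_posterior = alpha_prior + total_successes = 9 + 48
= 57

57


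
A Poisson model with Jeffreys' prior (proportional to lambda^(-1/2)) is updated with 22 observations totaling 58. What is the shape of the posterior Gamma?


Posterior = Gamma(0.5 + S, n)
= Gamma(0.5 + 58, 22)
Posterior shape = 0.5 + S = 0.5 + 58 = 58.5

58.5


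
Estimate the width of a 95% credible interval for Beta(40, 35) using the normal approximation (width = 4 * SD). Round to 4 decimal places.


For Beta(a,b): Var = ab/((a+b)^2(a+b+1))
Var = 0.0033, SD = 0.0572
Approximate 95% CI width = 4 * 0.0572 = 0.2289

0.2289


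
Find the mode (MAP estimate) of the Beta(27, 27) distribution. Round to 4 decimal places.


For Beta(a,b) with a,b > 1:
Mode = (a-1)/(a+b-2) = (27-1)/(54-2)
= 26/52 = 0.5

0.5


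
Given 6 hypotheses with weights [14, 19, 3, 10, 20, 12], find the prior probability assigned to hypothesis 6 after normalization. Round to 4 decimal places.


To normalize, divide each weight by the sum of all weights.
Sum = 78
Prior(H6) = 12/78 = 0.1538

0.1538


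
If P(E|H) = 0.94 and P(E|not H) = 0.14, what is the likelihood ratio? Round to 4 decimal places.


Likelihood ratio = P(E|H) / P(E|not H)
= 0.94 / 0.14
= 6.7143

6.7143


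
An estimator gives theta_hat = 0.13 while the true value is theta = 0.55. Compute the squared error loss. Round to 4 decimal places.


The squared error loss is (theta_hat - theta)^2
= (0.13 - 0.55)^2
= (-0.42)^2 = 0.1764

0.1764


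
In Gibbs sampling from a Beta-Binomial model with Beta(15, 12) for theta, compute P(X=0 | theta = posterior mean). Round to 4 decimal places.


Posterior mean = alpha/(alpha+beta) = 15/27 = 0.5556
P(X=0|theta=mean) = 1 - theta = 0.4444

0.4444


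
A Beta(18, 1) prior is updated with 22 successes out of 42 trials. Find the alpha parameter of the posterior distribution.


In the Beta-Binomial conjugate update:
alpha_post = alpha_prior + successes
= 18 + 22
= 40

40


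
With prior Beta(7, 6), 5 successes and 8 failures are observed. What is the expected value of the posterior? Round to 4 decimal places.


Posterior = Beta(12, 14)
E[theta] = alpha/(alpha+beta)
= 12/26 = 0.4615

0.4615


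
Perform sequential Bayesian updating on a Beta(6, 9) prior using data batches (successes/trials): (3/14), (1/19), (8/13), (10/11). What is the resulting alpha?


Accumulate successes: 22
Posterior alpha = prior alpha + sum of successes
= 6 + 22 = 28

28


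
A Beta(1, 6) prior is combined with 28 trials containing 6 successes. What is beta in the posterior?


In conjugate updating:
beta_posterior = beta_prior + (n - k)
= 6 + (28 - 6)
= 6 + 22 = 28

28


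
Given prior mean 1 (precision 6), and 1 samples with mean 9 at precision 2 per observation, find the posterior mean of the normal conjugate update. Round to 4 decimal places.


The posterior mean is a precision-weighted average of prior and data.
Post. prec. = 6 + 2 = 8
Post. mean = (6 + 18)/8 = 24/8 = 3.0

3.0


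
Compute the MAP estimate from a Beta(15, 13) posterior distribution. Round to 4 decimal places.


MAP = mode of Beta distribution
= (alpha - 1)/(alpha + beta - 2)
= (15-1)/(15+13-2)
= 14/26 = 0.5385

0.5385


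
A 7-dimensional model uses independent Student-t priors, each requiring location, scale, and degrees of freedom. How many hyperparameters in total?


Per parameter: 3 (location, scale, and degrees of freedom).
Total = 7 * 3 = 21

21


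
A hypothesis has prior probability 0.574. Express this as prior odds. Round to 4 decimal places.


Odds = P(H) / P(not H) = 0.574 / 0.426
= 1.3474

1.3474


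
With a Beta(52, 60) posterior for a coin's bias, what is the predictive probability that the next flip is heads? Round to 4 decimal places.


The predictive probability equals the posterior mean.
P(next = heads) = alpha / (alpha + beta)
= 52 / 112 = 0.4643

0.4643


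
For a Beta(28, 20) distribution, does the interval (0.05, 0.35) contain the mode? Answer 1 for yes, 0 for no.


Mode of Beta(a,b) = (a-1)/(a+b-2)
= (28-1)/(28+20-2) = 0.587
Check: 0.05 <= 0.587 <= 0.35?
Result: 0

0


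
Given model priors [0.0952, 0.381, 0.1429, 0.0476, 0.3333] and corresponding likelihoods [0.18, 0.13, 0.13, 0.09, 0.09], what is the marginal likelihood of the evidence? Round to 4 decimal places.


P(E) = sum_i P(M_i) P(E|M_i)
= 0.0171 + 0.0495 + 0.0186 + 0.0043 + 0.03
= 0.1195

0.1195


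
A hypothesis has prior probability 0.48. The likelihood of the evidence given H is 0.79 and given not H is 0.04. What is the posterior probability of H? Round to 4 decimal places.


Using Bayes' theorem:
P(E) = 0.48 * 0.79 + 0.52 * 0.04
P(E) = 0.4
P(H|E) = (0.48 * 0.79) / 0.4 = 0.948

0.948


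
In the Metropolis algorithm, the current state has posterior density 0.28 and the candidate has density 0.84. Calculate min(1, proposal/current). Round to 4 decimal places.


Ratio = 0.84/0.28 = 3.0
Acceptance probability = min(1, 3.0)
= 1.0

1.0


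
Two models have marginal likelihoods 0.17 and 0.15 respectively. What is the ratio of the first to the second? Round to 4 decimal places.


Evidence ratio = 0.17 / 0.15
= 1.1333

1.1333


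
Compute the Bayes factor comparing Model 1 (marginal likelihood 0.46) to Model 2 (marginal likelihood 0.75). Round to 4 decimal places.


BF12 = marginal likelihood of M1 / marginal likelihood of M2
= 0.46/0.75
= 0.6133

0.6133


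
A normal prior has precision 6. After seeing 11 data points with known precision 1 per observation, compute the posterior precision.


In the conjugate normal model, precisions add:
tau_posterior = tau_prior + n * tau_data
= 6 + 11*1 = 17

17


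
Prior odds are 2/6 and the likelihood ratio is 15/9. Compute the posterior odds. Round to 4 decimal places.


Posterior odds = prior odds * likelihood ratio
= (2/6) * (15/9)
= 30 / 54
= 0.5556

0.5556


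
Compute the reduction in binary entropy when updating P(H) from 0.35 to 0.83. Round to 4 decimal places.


H_before = -p*log2(p) - (1-p)*log2(1-p) for p=0.35: 0.9341
H_after for p=0.83: 0.6577
Reduction = 0.9341 - 0.6577 = 0.2764

0.2764


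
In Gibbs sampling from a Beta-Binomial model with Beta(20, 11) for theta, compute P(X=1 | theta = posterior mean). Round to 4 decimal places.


Posterior mean = alpha/(alpha+beta) = 20/31 = 0.6452
P(X=1|theta=mean) = theta = 0.6452

0.6452


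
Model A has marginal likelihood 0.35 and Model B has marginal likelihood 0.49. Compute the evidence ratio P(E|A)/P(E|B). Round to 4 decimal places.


Evidence ratio = P(E|A) / P(E|B)
= 0.35 / 0.49
= 0.7143

0.7143


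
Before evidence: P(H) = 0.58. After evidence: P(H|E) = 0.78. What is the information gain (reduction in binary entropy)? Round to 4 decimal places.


Prior entropy = 0.9815
Posterior entropy = 0.7602
Information gain = 0.9815 - 0.7602 = 0.2213

0.2213


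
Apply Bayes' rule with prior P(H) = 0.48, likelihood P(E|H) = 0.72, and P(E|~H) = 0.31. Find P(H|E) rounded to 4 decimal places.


Step 1: Compute marginal P(E) = P(E|H)P(H) + P(E|~H)P(~H)
= 0.72*0.48 + 0.31*0.52 = 0.5068
Step 2: P(H|E) = P(E|H)P(H)/P(E) = 0.3456/0.5068
= 0.6819

0.6819


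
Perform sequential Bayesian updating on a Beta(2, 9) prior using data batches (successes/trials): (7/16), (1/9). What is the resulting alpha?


Accumulate successes: 8
Posterior alpha = prior alpha + sum of successes
= 2 + 8 = 10

10


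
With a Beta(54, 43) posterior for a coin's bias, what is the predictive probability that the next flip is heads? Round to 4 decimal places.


The predictive probability equals the posterior mean.
P(next = heads) = alpha / (alpha + beta)
= 54 / 97 = 0.5567

0.5567


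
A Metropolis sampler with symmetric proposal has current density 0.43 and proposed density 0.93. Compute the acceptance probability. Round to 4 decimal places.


For symmetric proposals, acceptance = min(1, pi(x*)/pi(x))
= min(1, 0.93/0.43)
= min(1, 2.1628) = 1.0

1.0


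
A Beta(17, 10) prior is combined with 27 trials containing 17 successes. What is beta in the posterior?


In conjugate updating:
beta_posterior = beta_prior + (n - k)
= 10 + (27 - 17)
= 10 + 10 = 20

20
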